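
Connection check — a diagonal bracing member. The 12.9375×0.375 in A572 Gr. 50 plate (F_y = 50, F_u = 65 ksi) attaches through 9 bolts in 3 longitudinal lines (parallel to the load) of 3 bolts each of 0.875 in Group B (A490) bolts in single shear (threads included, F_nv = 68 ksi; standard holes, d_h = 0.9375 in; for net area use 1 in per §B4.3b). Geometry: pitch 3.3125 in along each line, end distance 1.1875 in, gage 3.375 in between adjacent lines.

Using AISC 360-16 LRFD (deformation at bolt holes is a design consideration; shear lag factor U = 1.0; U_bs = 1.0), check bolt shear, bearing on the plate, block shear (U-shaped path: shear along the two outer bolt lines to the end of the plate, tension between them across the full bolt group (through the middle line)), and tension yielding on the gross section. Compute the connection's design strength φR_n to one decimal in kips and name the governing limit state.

Bolt shear: A_b = π(0.875)²/4 = 0.60132 in². φR_n = 0.75 × 68 × 0.60132 × 9 × 1 = 276.0 kips.
Bearing (0.375 in plate, F_u = 65 ksi): end bolts L_c = 1.1875 − 0.9375/2 = 0.71875, R_n = min(1.2×0.71875×0.375×65, 2.4×0.875×0.375×65) = 21.023 kips/bolt; interior L_c = 3.3125 − 0.9375 = 2.375, R_n = 51.188 kips/bolt. φR_n = 0.75 × (3×21.023 + 6×51.188) = 277.6 kips.
Block shear: shear path 2×[1.1875+2×3.3125] = 2×7.8125 in, A_gv = 5.8594, A_nv = 2×(7.8125 − 2.5×1)×0.375 = 3.9844 in²; tension across gage: (6.75 − 2×1)×0.375 = 1.7813 in². R_n = min(0.6×65×3.9844, 0.6×50×5.8594) + 1.0×65×1.7813 = min(155.39, 175.78) + 115.78 = 271.17 kips. φR_n = 0.75 × 271.17 = 203.4 kips.
Tension yield (gross): A_g = 12.9375×0.375 = 4.8516 in². φR_n = 0.90 × 50 × 4.8516 = 218.3 kips.
Governing: min(276.0, 277.6, 203.4, 218.3) = 203.4 kips → block shear.

203.4 kips (block shear governs)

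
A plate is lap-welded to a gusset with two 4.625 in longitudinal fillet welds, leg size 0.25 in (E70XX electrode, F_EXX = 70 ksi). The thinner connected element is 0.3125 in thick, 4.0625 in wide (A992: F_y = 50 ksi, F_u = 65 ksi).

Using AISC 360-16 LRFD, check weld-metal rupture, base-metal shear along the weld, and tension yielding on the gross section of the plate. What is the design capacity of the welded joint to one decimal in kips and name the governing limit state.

Weld metal: throat = 0.707×0.25 = 0.17675 in, L = 2×4.625 = 9.25 in. φR_n = 0.75 × 0.6 × 70 × 0.17675 × 9.25 = 51.5 kips.
Base metal shear (0.3125 in plate): yield φR_n = 1.0×0.6×50×0.3125×9.25 = 86.7 kips; rupture φR_n = 0.75×0.6×65×0.3125×9.25 = 84.6 kips; take 84.6 kips (rupture).
Tension yield (gross): A_g = 4.0625×0.3125 = 1.2695 in². φR_n = 0.90 × 50 × 1.2695 = 57.1 kips.
Governing: min(51.5, 84.6, 57.1) = 51.5 kips → weld metal.

51.5 kips (weld metal governs)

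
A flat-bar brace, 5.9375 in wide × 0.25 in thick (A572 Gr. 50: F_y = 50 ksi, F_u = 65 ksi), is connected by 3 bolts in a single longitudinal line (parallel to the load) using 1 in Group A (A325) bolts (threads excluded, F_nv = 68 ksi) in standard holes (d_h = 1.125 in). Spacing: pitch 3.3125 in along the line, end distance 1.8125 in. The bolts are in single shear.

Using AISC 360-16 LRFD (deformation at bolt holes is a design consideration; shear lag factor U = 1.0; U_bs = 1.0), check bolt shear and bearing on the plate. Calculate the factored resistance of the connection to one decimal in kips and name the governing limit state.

76.8 kips (bearing governs)

Bolt shear: A_b = π(1)²/4 = 0.7854 in². φR_n = 0.75 × 68 × 0.7854 × 3 × 1 = 120.2 kips.
Bearing (0.25 in plate, F_u = 65 ksi): end bolts L_c = 1.8125 − 1.125/2 = 1.25, R_n = min(1.2×1.25×0.25×65, 2.4×1×0.25×65) = 24.375 kips/bolt; interior L_c = 3.3125 − 1.125 = 2.1875, R_n = 39 kips/bolt. φR_n = 0.75 × (1×24.375 + 2×39) = 76.8 kips.
Governing: min(120.2, 76.8) = 76.8 kips → bearing.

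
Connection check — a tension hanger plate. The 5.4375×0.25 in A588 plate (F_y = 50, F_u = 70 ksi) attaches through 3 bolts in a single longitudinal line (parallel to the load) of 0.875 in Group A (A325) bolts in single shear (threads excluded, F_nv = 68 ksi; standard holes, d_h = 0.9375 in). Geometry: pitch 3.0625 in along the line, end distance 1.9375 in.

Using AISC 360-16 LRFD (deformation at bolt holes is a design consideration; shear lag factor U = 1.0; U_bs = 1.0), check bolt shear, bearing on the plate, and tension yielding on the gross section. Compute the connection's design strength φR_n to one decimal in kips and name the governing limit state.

61.2 kips (gross-section yield governs)

Bolt shear: A_b = π(0.875)²/4 = 0.60132 in². φR_n = 0.75 × 68 × 0.60132 × 3 × 1 = 92.0 kips.
Bearing (0.25 in plate, F_u = 70 ksi): end bolts L_c = 1.9375 − 0.9375/2 = 1.46875, R_n = min(1.2×1.46875×0.25×70, 2.4×0.875×0.25×70) = 30.844 kips/bolt; interior L_c = 3.0625 − 0.9375 = 2.125, R_n = 36.75 kips/bolt. φR_n = 0.75 × (1×30.844 + 2×36.75) = 78.3 kips.
Tension yield (gross): A_g = 5.4375×0.25 = 1.3594 in². φR_n = 0.90 × 50 × 1.3594 = 61.2 kips.
Governing: min(92.0, 78.3, 61.2) = 61.2 kips → gross-section yield.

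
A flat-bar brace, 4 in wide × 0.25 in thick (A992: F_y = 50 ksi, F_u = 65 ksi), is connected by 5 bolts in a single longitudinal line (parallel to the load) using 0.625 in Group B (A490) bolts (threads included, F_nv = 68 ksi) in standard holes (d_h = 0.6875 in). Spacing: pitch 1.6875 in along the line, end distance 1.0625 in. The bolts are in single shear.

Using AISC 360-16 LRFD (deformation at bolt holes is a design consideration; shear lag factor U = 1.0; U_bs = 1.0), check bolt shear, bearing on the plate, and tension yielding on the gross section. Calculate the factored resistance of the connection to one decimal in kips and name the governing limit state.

Bolt shear: A_b = π(0.625)²/4 = 0.3068 in². φR_n = 0.75 × 68 × 0.3068 × 5 × 1 = 78.2 kips.
Bearing (0.25 in plate, F_u = 65 ksi): end bolts L_c = 1.0625 − 0.6875/2 = 0.71875, R_n = min(1.2×0.71875×0.25×65, 2.4×0.625×0.25×65) = 14.016 kips/bolt; interior L_c = 1.6875 − 0.6875 = 1, R_n = 19.5 kips/bolt. φR_n = 0.75 × (1×14.016 + 4×19.5) = 69.0 kips.
Tension yield (gross): A_g = 4×0.25 = 1 in². φR_n = 0.90 × 50 × 1 = 45.0 kips.
Governing: min(78.2, 69.0, 45.0) = 45.0 kips → gross-section yield.

45.0 kips (gross-section yield governs)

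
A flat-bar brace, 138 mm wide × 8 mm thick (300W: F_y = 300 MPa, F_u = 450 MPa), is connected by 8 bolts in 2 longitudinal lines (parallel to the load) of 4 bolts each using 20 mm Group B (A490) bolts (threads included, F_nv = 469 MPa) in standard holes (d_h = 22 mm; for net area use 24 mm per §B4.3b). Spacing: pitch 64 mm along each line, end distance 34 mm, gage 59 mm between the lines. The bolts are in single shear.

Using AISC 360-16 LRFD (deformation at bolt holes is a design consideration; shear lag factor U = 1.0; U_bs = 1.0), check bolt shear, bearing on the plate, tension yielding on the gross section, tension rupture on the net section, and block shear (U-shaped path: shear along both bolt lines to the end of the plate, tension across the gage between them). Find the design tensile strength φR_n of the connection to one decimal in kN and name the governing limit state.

Bolt shear: A_b = π(20)²/4 = 314.16 mm². φR_n = 0.75 × 469 × 314.16 × 8 × 1 = 884.0 kN.
Bearing (8 mm plate, F_u = 450 MPa): end bolts L_c = 34 − 22/2 = 23, R_n = min(1.2×23×8×450, 2.4×20×8×450) = 99.36 kN/bolt; interior L_c = 64 − 22 = 42, R_n = 172.8 kN/bolt. φR_n = 0.75 × (2×99.36 + 6×172.8) = 926.6 kN.
Tension yield (gross): A_g = 138×8 = 1104 mm². φR_n = 0.90 × 300 × 1104 = 298.1 kN.
Tension rupture (net): A_n = (138 − 2×24)×8 = 720 mm² (U = 1.0, A_e = A_n). φR_n = 0.75 × 450 × 720 = 243.0 kN.
Block shear: shear path 2×[34+3×64] = 2×226 mm, A_gv = 3616, A_nv = 2×(226 − 3.5×24)×8 = 2272 mm²; tension across gage: (59 − 1×24)×8 = 280 mm². R_n = min(0.6×450×2272, 0.6×300×3616) + 1.0×450×280 = min(613.44, 650.88) + 126 = 739.44 kN. φR_n = 0.75 × 739.44 = 554.6 kN.
Governing: min(884.0, 926.6, 298.1, 243.0, 554.6) = 243.0 kN → net-section rupture.

243.0 kN (net-section rupture governs)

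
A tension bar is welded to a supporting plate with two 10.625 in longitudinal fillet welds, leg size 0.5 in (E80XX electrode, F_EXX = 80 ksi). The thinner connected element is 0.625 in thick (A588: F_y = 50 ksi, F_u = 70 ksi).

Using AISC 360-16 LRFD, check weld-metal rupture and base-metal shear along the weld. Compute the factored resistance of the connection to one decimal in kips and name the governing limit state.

Weld metal: throat = 0.707×0.5 = 0.3535 in, L = 2×10.625 = 21.25 in. φR_n = 0.75 × 0.6 × 80 × 0.3535 × 21.25 = 270.4 kips.
Base metal shear (0.625 in plate): yield φR_n = 1.0×0.6×50×0.625×21.25 = 398.4 kips; rupture φR_n = 0.75×0.6×70×0.625×21.25 = 418.4 kips; take 398.4 kips (yield).
Governing: min(270.4, 398.4) = 270.4 kips → weld metal.

270.4 kips (weld metal governs)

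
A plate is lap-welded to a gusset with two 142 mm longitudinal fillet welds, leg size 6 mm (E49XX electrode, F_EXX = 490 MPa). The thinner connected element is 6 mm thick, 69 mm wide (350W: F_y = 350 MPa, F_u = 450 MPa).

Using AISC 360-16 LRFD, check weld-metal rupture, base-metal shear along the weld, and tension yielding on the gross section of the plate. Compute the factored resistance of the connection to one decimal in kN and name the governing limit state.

Weld metal: throat = 0.707×6 = 4.242 mm, L = 2×142 = 284 mm. φR_n = 0.75 × 0.6 × 490 × 4.242 × 284 = 265.6 kN.
Base metal shear (6 mm plate): yield φR_n = 1.0×0.6×350×6×284 = 357.8 kN; rupture φR_n = 0.75×0.6×450×6×284 = 345.1 kN; take 345.1 kN (rupture).
Tension yield (gross): A_g = 69×6 = 414 mm². φR_n = 0.90 × 350 × 414 = 130.4 kN.
Governing: min(265.6, 345.1, 130.4) = 130.4 kN → gross-section yield.

130.4 kN (gross-section yield governs)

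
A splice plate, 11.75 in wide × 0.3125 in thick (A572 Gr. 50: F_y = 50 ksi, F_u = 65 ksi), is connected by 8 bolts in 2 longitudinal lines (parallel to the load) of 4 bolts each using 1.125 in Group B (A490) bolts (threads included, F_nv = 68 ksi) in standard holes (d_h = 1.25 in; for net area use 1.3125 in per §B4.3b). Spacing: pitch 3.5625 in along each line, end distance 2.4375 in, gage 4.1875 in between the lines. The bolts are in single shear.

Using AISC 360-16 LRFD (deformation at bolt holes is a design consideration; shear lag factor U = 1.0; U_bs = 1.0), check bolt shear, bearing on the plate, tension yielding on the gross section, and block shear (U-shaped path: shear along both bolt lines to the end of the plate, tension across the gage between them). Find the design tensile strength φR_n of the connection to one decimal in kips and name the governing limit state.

165.2 kips (gross-section yield governs)

Bolt shear: A_b = π(1.125)²/4 = 0.99402 in². φR_n = 0.75 × 68 × 0.99402 × 8 × 1 = 405.6 kips.
Bearing (0.3125 in plate, F_u = 65 ksi): end bolts L_c = 2.4375 − 1.25/2 = 1.8125, R_n = min(1.2×1.8125×0.3125×65, 2.4×1.125×0.3125×65) = 44.18 kips/bolt; interior L_c = 3.5625 − 1.25 = 2.3125, R_n = 54.844 kips/bolt. φR_n = 0.75 × (2×44.18 + 6×54.844) = 313.1 kips.
Tension yield (gross): A_g = 11.75×0.3125 = 3.6719 in². φR_n = 0.90 × 50 × 3.6719 = 165.2 kips.
Block shear: shear path 2×[2.4375+3×3.5625] = 2×13.125 in, A_gv = 8.2031, A_nv = 2×(13.125 − 3.5×1.3125)×0.3125 = 5.332 in²; tension across gage: (4.1875 − 1×1.3125)×0.3125 = 0.89844 in². R_n = min(0.6×65×5.332, 0.6×50×8.2031) + 1.0×65×0.89844 = min(207.95, 246.09) + 58.399 = 266.35 kips. φR_n = 0.75 × 266.35 = 199.8 kips.
Governing: min(405.6, 313.1, 165.2, 199.8) = 165.2 kips → gross-section yield.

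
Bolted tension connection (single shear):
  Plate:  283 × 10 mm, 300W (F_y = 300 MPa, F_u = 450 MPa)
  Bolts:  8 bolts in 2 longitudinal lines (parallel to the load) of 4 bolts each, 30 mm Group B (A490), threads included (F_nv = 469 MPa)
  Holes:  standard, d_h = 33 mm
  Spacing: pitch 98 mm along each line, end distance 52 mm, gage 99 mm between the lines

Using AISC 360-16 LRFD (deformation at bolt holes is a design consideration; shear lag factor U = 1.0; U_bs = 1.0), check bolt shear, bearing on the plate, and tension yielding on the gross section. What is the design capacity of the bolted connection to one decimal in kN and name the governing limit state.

Bolt shear: A_b = π(30)²/4 = 706.86 mm². φR_n = 0.75 × 469 × 706.86 × 8 × 1 = 1989.1 kN.
Bearing (10 mm plate, F_u = 450 MPa): end bolts L_c = 52 − 33/2 = 35.5, R_n = min(1.2×35.5×10×450, 2.4×30×10×450) = 191.7 kN/bolt; interior L_c = 98 − 33 = 65, R_n = 324 kN/bolt. φR_n = 0.75 × (2×191.7 + 6×324) = 1745.6 kN.
Tension yield (gross): A_g = 283×10 = 2830 mm². φR_n = 0.90 × 300 × 2830 = 764.1 kN.
Governing: min(1989.1, 1745.6, 764.1) = 764.1 kN → gross-section yield.

764.1 kN (gross-section yield governs)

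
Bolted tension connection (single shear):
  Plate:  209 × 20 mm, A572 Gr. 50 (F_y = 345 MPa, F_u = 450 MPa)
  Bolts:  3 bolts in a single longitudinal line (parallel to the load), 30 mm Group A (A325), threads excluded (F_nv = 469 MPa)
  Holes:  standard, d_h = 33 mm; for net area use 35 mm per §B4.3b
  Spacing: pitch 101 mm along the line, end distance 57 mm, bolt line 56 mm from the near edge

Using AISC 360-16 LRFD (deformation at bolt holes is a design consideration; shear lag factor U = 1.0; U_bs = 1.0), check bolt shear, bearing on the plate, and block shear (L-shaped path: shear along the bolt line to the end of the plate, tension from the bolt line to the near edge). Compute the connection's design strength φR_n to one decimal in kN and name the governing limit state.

Bolt shear: A_b = π(30)²/4 = 706.86 mm². φR_n = 0.75 × 469 × 706.86 × 3 × 1 = 745.9 kN.
Bearing (20 mm plate, F_u = 450 MPa): end bolts L_c = 57 − 33/2 = 40.5, R_n = min(1.2×40.5×20×450, 2.4×30×20×450) = 437.4 kN/bolt; interior L_c = 101 − 33 = 68, R_n = 648 kN/bolt. φR_n = 0.75 × (1×437.4 + 2×648) = 1300.1 kN.
Block shear: shear path 1×[57+2×101] = 1×259 mm, A_gv = 5180, A_nv = 1×(259 − 2.5×35)×20 = 3430 mm²; tension to near edge: (56 − 0.5×35)×20 = 770 mm². R_n = min(0.6×450×3430, 0.6×345×5180) + 1.0×450×770 = min(926.1, 1072.3) + 346.5 = 1272.6 kN. φR_n = 0.75 × 1272.6 = 954.5 kN.
Governing: min(745.9, 1300.1, 954.5) = 745.9 kN → bolt shear.

745.9 kN (bolt shear governs)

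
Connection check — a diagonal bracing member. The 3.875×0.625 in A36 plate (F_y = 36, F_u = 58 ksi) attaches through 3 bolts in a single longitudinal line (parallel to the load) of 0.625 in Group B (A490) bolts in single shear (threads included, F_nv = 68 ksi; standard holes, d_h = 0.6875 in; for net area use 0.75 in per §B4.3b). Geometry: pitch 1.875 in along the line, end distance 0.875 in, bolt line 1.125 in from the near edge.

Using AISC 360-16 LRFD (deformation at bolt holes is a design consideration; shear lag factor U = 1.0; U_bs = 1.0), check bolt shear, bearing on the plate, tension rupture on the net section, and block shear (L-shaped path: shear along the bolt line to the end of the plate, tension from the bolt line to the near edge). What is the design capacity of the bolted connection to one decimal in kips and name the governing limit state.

46.9 kips (bolt shear governs)

Bolt shear: A_b = π(0.625)²/4 = 0.3068 in². φR_n = 0.75 × 68 × 0.3068 × 3 × 1 = 46.9 kips.
Bearing (0.625 in plate, F_u = 58 ksi): end bolts L_c = 0.875 − 0.6875/2 = 0.53125, R_n = min(1.2×0.53125×0.625×58, 2.4×0.625×0.625×58) = 23.109 kips/bolt; interior L_c = 1.875 − 0.6875 = 1.1875, R_n = 51.656 kips/bolt. φR_n = 0.75 × (1×23.109 + 2×51.656) = 94.8 kips.
Tension rupture (net): A_n = (3.875 − 1×0.75)×0.625 = 1.9531 in² (U = 1.0, A_e = A_n). φR_n = 0.75 × 58 × 1.9531 = 85.0 kips.
Block shear: shear path 1×[0.875+2×1.875] = 1×4.625 in, A_gv = 2.8906, A_nv = 1×(4.625 − 2.5×0.75)×0.625 = 1.7188 in²; tension to near edge: (1.125 − 0.5×0.75)×0.625 = 0.46875 in². R_n = min(0.6×58×1.7188, 0.6×36×2.8906) + 1.0×58×0.46875 = min(59.814, 62.437) + 27.188 = 87.002 kips. φR_n = 0.75 × 87.002 = 65.3 kips.
Governing: min(46.9, 94.8, 85.0, 65.3) = 46.9 kips → bolt shear.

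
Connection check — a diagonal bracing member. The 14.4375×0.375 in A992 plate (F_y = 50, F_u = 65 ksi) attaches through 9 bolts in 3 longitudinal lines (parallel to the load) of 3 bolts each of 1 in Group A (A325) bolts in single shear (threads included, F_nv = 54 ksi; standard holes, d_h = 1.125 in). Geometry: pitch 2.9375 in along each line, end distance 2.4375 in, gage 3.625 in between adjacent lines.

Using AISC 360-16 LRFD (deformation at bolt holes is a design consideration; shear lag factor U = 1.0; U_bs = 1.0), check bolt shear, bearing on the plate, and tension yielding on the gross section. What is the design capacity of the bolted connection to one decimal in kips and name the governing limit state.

Bolt shear: A_b = π(1)²/4 = 0.7854 in². φR_n = 0.75 × 54 × 0.7854 × 9 × 1 = 286.3 kips.
Bearing (0.375 in plate, F_u = 65 ksi): end bolts L_c = 2.4375 − 1.125/2 = 1.875, R_n = min(1.2×1.875×0.375×65, 2.4×1×0.375×65) = 54.844 kips/bolt; interior L_c = 2.9375 − 1.125 = 1.8125, R_n = 53.016 kips/bolt. φR_n = 0.75 × (3×54.844 + 6×53.016) = 362.0 kips.
Tension yield (gross): A_g = 14.4375×0.375 = 5.4141 in². φR_n = 0.90 × 50 × 5.4141 = 243.6 kips.
Governing: min(286.3, 362.0, 243.6) = 243.6 kips → gross-section yield.

243.6 kips (gross-section yield governs)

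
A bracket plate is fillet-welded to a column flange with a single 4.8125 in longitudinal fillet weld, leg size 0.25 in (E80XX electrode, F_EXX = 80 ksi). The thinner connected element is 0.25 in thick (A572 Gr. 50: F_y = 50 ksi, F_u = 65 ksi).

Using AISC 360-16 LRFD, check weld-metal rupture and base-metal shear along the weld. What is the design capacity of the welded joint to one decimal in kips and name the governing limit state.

Weld metal: throat = 0.707×0.25 = 0.17675 in, L = 4.8125 in. φR_n = 0.75 × 0.6 × 80 × 0.17675 × 4.8125 = 30.6 kips.
Base metal shear (0.25 in plate): yield φR_n = 1.0×0.6×50×0.25×4.8125 = 36.1 kips; rupture φR_n = 0.75×0.6×65×0.25×4.8125 = 35.2 kips; take 35.2 kips (rupture).
Governing: min(30.6, 35.2) = 30.6 kips → weld metal.

30.6 kips (weld metal governs)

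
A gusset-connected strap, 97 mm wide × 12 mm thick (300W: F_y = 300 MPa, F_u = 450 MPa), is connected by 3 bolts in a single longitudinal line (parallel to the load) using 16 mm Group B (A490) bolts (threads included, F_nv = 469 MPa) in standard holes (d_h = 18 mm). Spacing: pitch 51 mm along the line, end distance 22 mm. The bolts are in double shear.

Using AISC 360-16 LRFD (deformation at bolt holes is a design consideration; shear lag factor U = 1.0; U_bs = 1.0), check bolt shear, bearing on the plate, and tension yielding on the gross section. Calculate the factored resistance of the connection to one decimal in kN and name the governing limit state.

Bolt shear: A_b = π(16)²/4 = 201.06 mm². φR_n = 0.75 × 469 × 201.06 × 3 × 2 = 424.3 kN.
Bearing (12 mm plate, F_u = 450 MPa): end bolts L_c = 22 − 18/2 = 13, R_n = min(1.2×13×12×450, 2.4×16×12×450) = 84.24 kN/bolt; interior L_c = 51 − 18 = 33, R_n = 207.36 kN/bolt. φR_n = 0.75 × (1×84.24 + 2×207.36) = 374.2 kN.
Tension yield (gross): A_g = 97×12 = 1164 mm². φR_n = 0.90 × 300 × 1164 = 314.3 kN.
Governing: min(424.3, 374.2, 314.3) = 314.3 kN → gross-section yield.

314.3 kN (gross-section yield governs)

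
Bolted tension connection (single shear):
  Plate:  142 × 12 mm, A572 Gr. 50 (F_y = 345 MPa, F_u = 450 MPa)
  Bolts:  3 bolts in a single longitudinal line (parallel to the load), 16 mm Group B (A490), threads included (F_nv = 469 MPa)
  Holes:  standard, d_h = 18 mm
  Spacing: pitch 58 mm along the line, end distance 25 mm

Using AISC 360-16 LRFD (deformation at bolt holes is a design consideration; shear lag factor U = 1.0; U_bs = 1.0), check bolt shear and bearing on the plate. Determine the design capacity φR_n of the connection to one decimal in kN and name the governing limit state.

212.2 kN (bolt shear governs)

Bolt shear: A_b = π(16)²/4 = 201.06 mm². φR_n = 0.75 × 469 × 201.06 × 3 × 1 = 212.2 kN.
Bearing (12 mm plate, F_u = 450 MPa): end bolts L_c = 25 − 18/2 = 16, R_n = min(1.2×16×12×450, 2.4×16×12×450) = 103.68 kN/bolt; interior L_c = 58 − 18 = 40, R_n = 207.36 kN/bolt. φR_n = 0.75 × (1×103.68 + 2×207.36) = 388.8 kN.
Governing: min(212.2, 388.8) = 212.2 kN → bolt shear.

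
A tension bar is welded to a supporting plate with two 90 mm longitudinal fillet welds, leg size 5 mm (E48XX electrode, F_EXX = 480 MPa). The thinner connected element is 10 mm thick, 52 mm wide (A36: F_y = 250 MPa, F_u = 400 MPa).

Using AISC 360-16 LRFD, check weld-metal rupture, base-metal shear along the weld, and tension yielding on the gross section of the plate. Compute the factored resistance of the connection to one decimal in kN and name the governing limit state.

117.0 kN (gross-section yield governs)

Weld metal: throat = 0.707×5 = 3.535 mm, L = 2×90 = 180 mm. φR_n = 0.75 × 0.6 × 480 × 3.535 × 180 = 137.4 kN.
Base metal shear (10 mm plate): yield φR_n = 1.0×0.6×250×10×180 = 270.0 kN; rupture φR_n = 0.75×0.6×400×10×180 = 324.0 kN; take 270.0 kN (yield).
Tension yield (gross): A_g = 52×10 = 520 mm². φR_n = 0.90 × 250 × 520 = 117.0 kN.
Governing: min(137.4, 270.0, 117.0) = 117.0 kN → gross-section yield.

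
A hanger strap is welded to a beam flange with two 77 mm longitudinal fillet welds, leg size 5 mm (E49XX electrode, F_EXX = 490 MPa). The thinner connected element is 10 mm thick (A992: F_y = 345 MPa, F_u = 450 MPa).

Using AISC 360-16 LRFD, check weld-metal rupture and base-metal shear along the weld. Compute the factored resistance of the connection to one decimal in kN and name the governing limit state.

Weld metal: throat = 0.707×5 = 3.535 mm, L = 2×77 = 154 mm. φR_n = 0.75 × 0.6 × 490 × 3.535 × 154 = 120.0 kN.
Base metal shear (10 mm plate): yield φR_n = 1.0×0.6×345×10×154 = 318.8 kN; rupture φR_n = 0.75×0.6×450×10×154 = 311.9 kN; take 311.9 kN (rupture).
Governing: min(120.0, 311.9) = 120.0 kN → weld metal.

120.0 kN (weld metal governs)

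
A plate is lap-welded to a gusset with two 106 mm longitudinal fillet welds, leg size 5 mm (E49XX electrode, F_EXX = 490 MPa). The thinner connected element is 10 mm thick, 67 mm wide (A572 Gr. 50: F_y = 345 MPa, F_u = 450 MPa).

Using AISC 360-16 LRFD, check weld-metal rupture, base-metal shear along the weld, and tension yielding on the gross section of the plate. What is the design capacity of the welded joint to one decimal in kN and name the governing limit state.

Weld metal: throat = 0.707×5 = 3.535 mm, L = 2×106 = 212 mm. φR_n = 0.75 × 0.6 × 490 × 3.535 × 212 = 165.2 kN.
Base metal shear (10 mm plate): yield φR_n = 1.0×0.6×345×10×212 = 438.8 kN; rupture φR_n = 0.75×0.6×450×10×212 = 429.3 kN; take 429.3 kN (rupture).
Tension yield (gross): A_g = 67×10 = 670 mm². φR_n = 0.90 × 345 × 670 = 208.0 kN.
Governing: min(165.2, 429.3, 208.0) = 165.2 kN → weld metal.

165.2 kN (weld metal governs)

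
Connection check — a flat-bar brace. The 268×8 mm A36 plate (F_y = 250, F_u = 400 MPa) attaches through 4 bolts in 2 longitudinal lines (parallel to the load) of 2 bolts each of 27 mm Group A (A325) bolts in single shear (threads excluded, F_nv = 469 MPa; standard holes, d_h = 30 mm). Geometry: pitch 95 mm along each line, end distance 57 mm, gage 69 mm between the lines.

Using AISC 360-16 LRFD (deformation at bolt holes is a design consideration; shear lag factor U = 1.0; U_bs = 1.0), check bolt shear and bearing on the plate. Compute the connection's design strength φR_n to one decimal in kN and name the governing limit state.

553.0 kN (bearing governs)

Bolt shear: A_b = π(27)²/4 = 572.56 mm². φR_n = 0.75 × 469 × 572.56 × 4 × 1 = 805.6 kN.
Bearing (8 mm plate, F_u = 400 MPa): end bolts L_c = 57 − 30/2 = 42, R_n = min(1.2×42×8×400, 2.4×27×8×400) = 161.28 kN/bolt; interior L_c = 95 − 30 = 65, R_n = 207.36 kN/bolt. φR_n = 0.75 × (2×161.28 + 2×207.36) = 553.0 kN.
Governing: min(805.6, 553.0) = 553.0 kN → bearing.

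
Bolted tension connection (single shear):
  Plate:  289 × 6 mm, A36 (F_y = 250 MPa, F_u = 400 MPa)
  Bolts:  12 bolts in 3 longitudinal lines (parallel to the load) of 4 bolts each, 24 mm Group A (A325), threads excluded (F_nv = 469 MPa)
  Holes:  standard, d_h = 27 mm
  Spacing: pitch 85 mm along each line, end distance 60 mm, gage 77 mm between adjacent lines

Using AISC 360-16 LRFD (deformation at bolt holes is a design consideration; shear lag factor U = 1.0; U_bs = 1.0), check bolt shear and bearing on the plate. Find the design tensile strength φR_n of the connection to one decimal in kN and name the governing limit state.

1234.4 kN (bearing governs)

Bolt shear: A_b = π(24)²/4 = 452.39 mm². φR_n = 0.75 × 469 × 452.39 × 12 × 1 = 1909.5 kN.
Bearing (6 mm plate, F_u = 400 MPa): end bolts L_c = 60 − 27/2 = 46.5, R_n = min(1.2×46.5×6×400, 2.4×24×6×400) = 133.92 kN/bolt; interior L_c = 85 − 27 = 58, R_n = 138.24 kN/bolt. φR_n = 0.75 × (3×133.92 + 9×138.24) = 1234.4 kN.
Governing: min(1909.5, 1234.4) = 1234.4 kN → bearing.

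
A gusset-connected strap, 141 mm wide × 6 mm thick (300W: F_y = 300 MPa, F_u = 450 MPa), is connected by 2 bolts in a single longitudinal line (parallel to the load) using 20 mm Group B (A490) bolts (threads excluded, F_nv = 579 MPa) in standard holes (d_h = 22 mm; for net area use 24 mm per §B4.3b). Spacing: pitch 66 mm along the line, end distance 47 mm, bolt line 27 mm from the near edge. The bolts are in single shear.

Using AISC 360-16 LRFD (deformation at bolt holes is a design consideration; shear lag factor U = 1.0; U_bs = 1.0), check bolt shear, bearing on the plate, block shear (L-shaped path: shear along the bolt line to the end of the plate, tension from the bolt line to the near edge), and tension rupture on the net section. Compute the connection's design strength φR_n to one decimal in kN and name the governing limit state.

Bolt shear: A_b = π(20)²/4 = 314.16 mm². φR_n = 0.75 × 579 × 314.16 × 2 × 1 = 272.8 kN.
Bearing (6 mm plate, F_u = 450 MPa): end bolts L_c = 47 − 22/2 = 36, R_n = min(1.2×36×6×450, 2.4×20×6×450) = 116.64 kN/bolt; interior L_c = 66 − 22 = 44, R_n = 129.6 kN/bolt. φR_n = 0.75 × (1×116.64 + 1×129.6) = 184.7 kN.
Block shear: shear path 1×[47+1×66] = 1×113 mm, A_gv = 678, A_nv = 1×(113 − 1.5×24)×6 = 462 mm²; tension to near edge: (27 − 0.5×24)×6 = 90 mm². R_n = min(0.6×450×462, 0.6×300×678) + 1.0×450×90 = min(124.74, 122.04) + 40.5 = 162.54 kN. φR_n = 0.75 × 162.54 = 121.9 kN.
Tension rupture (net): A_n = (141 − 1×24)×6 = 702 mm² (U = 1.0, A_e = A_n). φR_n = 0.75 × 450 × 702 = 236.9 kN.
Governing: min(272.8, 184.7, 121.9, 236.9) = 121.9 kN → block shear.

121.9 kN (block shear governs)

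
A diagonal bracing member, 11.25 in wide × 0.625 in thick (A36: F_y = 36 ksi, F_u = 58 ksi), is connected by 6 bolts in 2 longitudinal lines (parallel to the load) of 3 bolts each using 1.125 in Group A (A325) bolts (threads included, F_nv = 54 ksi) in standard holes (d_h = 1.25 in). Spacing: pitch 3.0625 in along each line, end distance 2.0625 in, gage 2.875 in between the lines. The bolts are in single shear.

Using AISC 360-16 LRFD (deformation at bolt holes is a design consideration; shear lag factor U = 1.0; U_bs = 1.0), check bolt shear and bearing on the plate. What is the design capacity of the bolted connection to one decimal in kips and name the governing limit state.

Bolt shear: A_b = π(1.125)²/4 = 0.99402 in². φR_n = 0.75 × 54 × 0.99402 × 6 × 1 = 241.5 kips.
Bearing (0.625 in plate, F_u = 58 ksi): end bolts L_c = 2.0625 − 1.25/2 = 1.4375, R_n = min(1.2×1.4375×0.625×58, 2.4×1.125×0.625×58) = 62.531 kips/bolt; interior L_c = 3.0625 − 1.25 = 1.8125, R_n = 78.844 kips/bolt. φR_n = 0.75 × (2×62.531 + 4×78.844) = 330.3 kips.
Governing: min(241.5, 330.3) = 241.5 kips → bolt shear.

241.5 kips (bolt shear governs)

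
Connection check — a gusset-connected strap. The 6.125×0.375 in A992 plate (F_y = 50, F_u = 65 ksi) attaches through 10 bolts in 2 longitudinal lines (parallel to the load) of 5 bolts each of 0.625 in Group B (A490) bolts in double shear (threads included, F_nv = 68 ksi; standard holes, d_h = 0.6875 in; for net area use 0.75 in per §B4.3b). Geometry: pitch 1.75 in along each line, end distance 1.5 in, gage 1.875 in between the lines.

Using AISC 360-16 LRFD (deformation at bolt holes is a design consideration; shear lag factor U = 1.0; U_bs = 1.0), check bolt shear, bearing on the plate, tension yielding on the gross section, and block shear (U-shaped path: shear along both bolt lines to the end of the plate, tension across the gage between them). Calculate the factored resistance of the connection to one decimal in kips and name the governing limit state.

103.4 kips (gross-section yield governs)

Bolt shear: A_b = π(0.625)²/4 = 0.3068 in². φR_n = 0.75 × 68 × 0.3068 × 10 × 2 = 312.9 kips.
Bearing (0.375 in plate, F_u = 65 ksi): end bolts L_c = 1.5 − 0.6875/2 = 1.15625, R_n = min(1.2×1.15625×0.375×65, 2.4×0.625×0.375×65) = 33.82 kips/bolt; interior L_c = 1.75 − 0.6875 = 1.0625, R_n = 31.078 kips/bolt. φR_n = 0.75 × (2×33.82 + 8×31.078) = 237.2 kips.
Tension yield (gross): A_g = 6.125×0.375 = 2.2969 in². φR_n = 0.90 × 50 × 2.2969 = 103.4 kips.
Block shear: shear path 2×[1.5+4×1.75] = 2×8.5 in, A_gv = 6.375, A_nv = 2×(8.5 − 4.5×0.75)×0.375 = 3.8438 in²; tension across gage: (1.875 − 1×0.75)×0.375 = 0.42188 in². R_n = min(0.6×65×3.8438, 0.6×50×6.375) + 1.0×65×0.42188 = min(149.91, 191.25) + 27.422 = 177.33 kips. φR_n = 0.75 × 177.33 = 133.0 kips.
Governing: min(312.9, 237.2, 103.4, 133.0) = 103.4 kips → gross-section yield.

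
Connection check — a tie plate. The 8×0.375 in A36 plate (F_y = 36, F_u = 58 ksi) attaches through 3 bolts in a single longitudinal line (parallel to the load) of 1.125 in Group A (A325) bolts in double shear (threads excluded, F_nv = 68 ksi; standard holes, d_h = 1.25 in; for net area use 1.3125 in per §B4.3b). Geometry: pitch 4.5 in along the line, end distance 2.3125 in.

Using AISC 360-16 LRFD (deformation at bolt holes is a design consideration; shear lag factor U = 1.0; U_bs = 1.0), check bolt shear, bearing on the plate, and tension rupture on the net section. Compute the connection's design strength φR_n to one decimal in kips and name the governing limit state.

Bolt shear: A_b = π(1.125)²/4 = 0.99402 in². φR_n = 0.75 × 68 × 0.99402 × 3 × 2 = 304.2 kips.
Bearing (0.375 in plate, F_u = 58 ksi): end bolts L_c = 2.3125 − 1.25/2 = 1.6875, R_n = min(1.2×1.6875×0.375×58, 2.4×1.125×0.375×58) = 44.044 kips/bolt; interior L_c = 4.5 − 1.25 = 3.25, R_n = 58.725 kips/bolt. φR_n = 0.75 × (1×44.044 + 2×58.725) = 121.1 kips.
Tension rupture (net): A_n = (8 − 1×1.3125)×0.375 = 2.5078 in² (U = 1.0, A_e = A_n). φR_n = 0.75 × 58 × 2.5078 = 109.1 kips.
Governing: min(304.2, 121.1, 109.1) = 109.1 kips → net-section rupture.

109.1 kips (net-section rupture governs)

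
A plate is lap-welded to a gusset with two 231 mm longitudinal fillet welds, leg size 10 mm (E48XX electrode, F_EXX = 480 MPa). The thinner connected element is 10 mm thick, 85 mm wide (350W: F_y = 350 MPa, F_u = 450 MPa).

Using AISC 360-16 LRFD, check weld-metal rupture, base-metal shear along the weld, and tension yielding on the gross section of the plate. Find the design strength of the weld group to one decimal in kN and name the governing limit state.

Weld metal: throat = 0.707×10 = 7.07 mm, L = 2×231 = 462 mm. φR_n = 0.75 × 0.6 × 480 × 7.07 × 462 = 705.5 kN.
Base metal shear (10 mm plate): yield φR_n = 1.0×0.6×350×10×462 = 970.2 kN; rupture φR_n = 0.75×0.6×450×10×462 = 935.6 kN; take 935.6 kN (rupture).
Tension yield (gross): A_g = 85×10 = 850 mm². φR_n = 0.90 × 350 × 850 = 267.8 kN.
Governing: min(705.5, 935.6, 267.8) = 267.8 kN → gross-section yield.

267.8 kN (gross-section yield governs)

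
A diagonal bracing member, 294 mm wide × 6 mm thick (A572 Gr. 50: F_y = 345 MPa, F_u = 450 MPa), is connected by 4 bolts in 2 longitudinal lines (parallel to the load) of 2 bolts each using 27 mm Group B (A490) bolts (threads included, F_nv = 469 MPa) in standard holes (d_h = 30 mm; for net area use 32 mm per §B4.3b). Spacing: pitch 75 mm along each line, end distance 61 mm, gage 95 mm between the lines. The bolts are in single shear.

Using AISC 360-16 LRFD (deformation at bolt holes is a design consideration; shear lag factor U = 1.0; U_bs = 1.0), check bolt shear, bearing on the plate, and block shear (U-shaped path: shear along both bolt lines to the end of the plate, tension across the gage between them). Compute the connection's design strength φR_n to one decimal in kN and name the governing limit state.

Bolt shear: A_b = π(27)²/4 = 572.56 mm². φR_n = 0.75 × 469 × 572.56 × 4 × 1 = 805.6 kN.
Bearing (6 mm plate, F_u = 450 MPa): end bolts L_c = 61 − 30/2 = 46, R_n = min(1.2×46×6×450, 2.4×27×6×450) = 149.04 kN/bolt; interior L_c = 75 − 30 = 45, R_n = 145.8 kN/bolt. φR_n = 0.75 × (2×149.04 + 2×145.8) = 442.3 kN.
Block shear: shear path 2×[61+1×75] = 2×136 mm, A_gv = 1632, A_nv = 2×(136 − 1.5×32)×6 = 1056 mm²; tension across gage: (95 − 1×32)×6 = 378 mm². R_n = min(0.6×450×1056, 0.6×345×1632) + 1.0×450×378 = min(285.12, 337.82) + 170.1 = 455.22 kN. φR_n = 0.75 × 455.22 = 341.4 kN.
Governing: min(805.6, 442.3, 341.4) = 341.4 kN → block shear.

341.4 kN (block shear governs)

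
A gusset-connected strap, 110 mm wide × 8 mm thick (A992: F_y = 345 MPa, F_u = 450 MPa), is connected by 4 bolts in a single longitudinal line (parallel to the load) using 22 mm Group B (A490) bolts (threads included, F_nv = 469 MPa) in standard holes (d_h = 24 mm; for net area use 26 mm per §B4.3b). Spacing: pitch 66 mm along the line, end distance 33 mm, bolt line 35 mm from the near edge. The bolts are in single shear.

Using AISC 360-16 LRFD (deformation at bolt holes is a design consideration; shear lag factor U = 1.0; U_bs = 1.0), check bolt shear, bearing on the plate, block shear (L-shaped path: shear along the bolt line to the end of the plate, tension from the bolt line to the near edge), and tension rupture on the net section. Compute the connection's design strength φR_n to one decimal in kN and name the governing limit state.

Bolt shear: A_b = π(22)²/4 = 380.13 mm². φR_n = 0.75 × 469 × 380.13 × 4 × 1 = 534.8 kN.
Bearing (8 mm plate, F_u = 450 MPa): end bolts L_c = 33 − 24/2 = 21, R_n = min(1.2×21×8×450, 2.4×22×8×450) = 90.72 kN/bolt; interior L_c = 66 − 24 = 42, R_n = 181.44 kN/bolt. φR_n = 0.75 × (1×90.72 + 3×181.44) = 476.3 kN.
Block shear: shear path 1×[33+3×66] = 1×231 mm, A_gv = 1848, A_nv = 1×(231 − 3.5×26)×8 = 1120 mm²; tension to near edge: (35 − 0.5×26)×8 = 176 mm². R_n = min(0.6×450×1120, 0.6×345×1848) + 1.0×450×176 = min(302.4, 382.54) + 79.2 = 381.6 kN. φR_n = 0.75 × 381.6 = 286.2 kN.
Tension rupture (net): A_n = (110 − 1×26)×8 = 672 mm² (U = 1.0, A_e = A_n). φR_n = 0.75 × 450 × 672 = 226.8 kN.
Governing: min(534.8, 476.3, 286.2, 226.8) = 226.8 kN → net-section rupture.

226.8 kN (net-section rupture governs)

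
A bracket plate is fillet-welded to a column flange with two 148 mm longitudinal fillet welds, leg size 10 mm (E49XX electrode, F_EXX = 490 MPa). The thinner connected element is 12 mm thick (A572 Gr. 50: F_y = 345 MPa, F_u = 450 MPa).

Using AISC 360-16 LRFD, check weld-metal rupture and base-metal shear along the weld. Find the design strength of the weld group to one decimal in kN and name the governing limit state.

461.4 kN (weld metal governs)

Weld metal: throat = 0.707×10 = 7.07 mm, L = 2×148 = 296 mm. φR_n = 0.75 × 0.6 × 490 × 7.07 × 296 = 461.4 kN.
Base metal shear (12 mm plate): yield φR_n = 1.0×0.6×345×12×296 = 735.3 kN; rupture φR_n = 0.75×0.6×450×12×296 = 719.3 kN; take 719.3 kN (rupture).
Governing: min(461.4, 719.3) = 461.4 kN → weld metal.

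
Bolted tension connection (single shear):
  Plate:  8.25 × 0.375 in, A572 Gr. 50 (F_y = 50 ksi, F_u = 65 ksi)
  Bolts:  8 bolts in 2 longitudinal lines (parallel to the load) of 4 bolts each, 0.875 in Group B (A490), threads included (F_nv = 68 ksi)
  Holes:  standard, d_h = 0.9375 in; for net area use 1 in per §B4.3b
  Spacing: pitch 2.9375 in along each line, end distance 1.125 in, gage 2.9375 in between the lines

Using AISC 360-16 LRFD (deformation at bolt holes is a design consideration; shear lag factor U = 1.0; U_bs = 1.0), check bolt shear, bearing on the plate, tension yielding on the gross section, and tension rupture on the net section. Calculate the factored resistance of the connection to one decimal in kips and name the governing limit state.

Bolt shear: A_b = π(0.875)²/4 = 0.60132 in². φR_n = 0.75 × 68 × 0.60132 × 8 × 1 = 245.3 kips.
Bearing (0.375 in plate, F_u = 65 ksi): end bolts L_c = 1.125 − 0.9375/2 = 0.65625, R_n = min(1.2×0.65625×0.375×65, 2.4×0.875×0.375×65) = 19.195 kips/bolt; interior L_c = 2.9375 − 0.9375 = 2, R_n = 51.188 kips/bolt. φR_n = 0.75 × (2×19.195 + 6×51.188) = 259.1 kips.
Tension yield (gross): A_g = 8.25×0.375 = 3.0938 in². φR_n = 0.90 × 50 × 3.0938 = 139.2 kips.
Tension rupture (net): A_n = (8.25 − 2×1)×0.375 = 2.3438 in² (U = 1.0, A_e = A_n). φR_n = 0.75 × 65 × 2.3438 = 114.3 kips.
Governing: min(245.3, 259.1, 139.2, 114.3) = 114.3 kips → net-section rupture.

114.3 kips (net-section rupture governs)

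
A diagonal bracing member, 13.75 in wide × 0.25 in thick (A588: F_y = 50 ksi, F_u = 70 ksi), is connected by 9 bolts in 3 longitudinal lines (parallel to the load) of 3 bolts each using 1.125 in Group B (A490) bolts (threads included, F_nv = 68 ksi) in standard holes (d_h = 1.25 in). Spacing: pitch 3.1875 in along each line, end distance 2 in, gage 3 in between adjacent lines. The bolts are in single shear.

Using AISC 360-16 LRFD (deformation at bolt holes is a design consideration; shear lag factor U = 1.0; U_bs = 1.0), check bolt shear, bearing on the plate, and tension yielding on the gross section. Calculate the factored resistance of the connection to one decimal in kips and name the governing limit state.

154.7 kips (gross-section yield governs)

Bolt shear: A_b = π(1.125)²/4 = 0.99402 in². φR_n = 0.75 × 68 × 0.99402 × 9 × 1 = 456.3 kips.
Bearing (0.25 in plate, F_u = 70 ksi): end bolts L_c = 2 − 1.25/2 = 1.375, R_n = min(1.2×1.375×0.25×70, 2.4×1.125×0.25×70) = 28.875 kips/bolt; interior L_c = 3.1875 − 1.25 = 1.9375, R_n = 40.688 kips/bolt. φR_n = 0.75 × (3×28.875 + 6×40.688) = 248.1 kips.
Tension yield (gross): A_g = 13.75×0.25 = 3.4375 in². φR_n = 0.90 × 50 × 3.4375 = 154.7 kips.
Governing: min(456.3, 248.1, 154.7) = 154.7 kips → gross-section yield.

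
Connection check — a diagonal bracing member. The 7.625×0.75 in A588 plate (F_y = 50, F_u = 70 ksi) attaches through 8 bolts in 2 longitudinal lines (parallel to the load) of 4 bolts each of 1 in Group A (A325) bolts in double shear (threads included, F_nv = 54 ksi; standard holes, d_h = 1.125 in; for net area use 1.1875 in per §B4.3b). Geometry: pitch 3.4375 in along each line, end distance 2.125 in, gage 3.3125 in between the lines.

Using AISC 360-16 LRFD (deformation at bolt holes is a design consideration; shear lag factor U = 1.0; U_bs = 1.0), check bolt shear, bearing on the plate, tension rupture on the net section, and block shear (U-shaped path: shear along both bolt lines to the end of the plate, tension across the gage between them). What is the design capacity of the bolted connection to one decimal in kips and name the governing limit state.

206.7 kips (net-section rupture governs)

Bolt shear: A_b = π(1)²/4 = 0.7854 in². φR_n = 0.75 × 54 × 0.7854 × 8 × 2 = 508.9 kips.
Bearing (0.75 in plate, F_u = 70 ksi): end bolts L_c = 2.125 − 1.125/2 = 1.5625, R_n = min(1.2×1.5625×0.75×70, 2.4×1×0.75×70) = 98.438 kips/bolt; interior L_c = 3.4375 − 1.125 = 2.3125, R_n = 126 kips/bolt. φR_n = 0.75 × (2×98.438 + 6×126) = 714.7 kips.
Tension rupture (net): A_n = (7.625 − 2×1.1875)×0.75 = 3.9375 in² (U = 1.0, A_e = A_n). φR_n = 0.75 × 70 × 3.9375 = 206.7 kips.
Block shear: shear path 2×[2.125+3×3.4375] = 2×12.4375 in, A_gv = 18.656, A_nv = 2×(12.4375 − 3.5×1.1875)×0.75 = 12.422 in²; tension across gage: (3.3125 − 1×1.1875)×0.75 = 1.5938 in². R_n = min(0.6×70×12.422, 0.6×50×18.656) + 1.0×70×1.5938 = min(521.72, 559.68) + 111.57 = 633.29 kips. φR_n = 0.75 × 633.29 = 475.0 kips.
Governing: min(508.9, 714.7, 206.7, 475.0) = 206.7 kips → net-section rupture.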